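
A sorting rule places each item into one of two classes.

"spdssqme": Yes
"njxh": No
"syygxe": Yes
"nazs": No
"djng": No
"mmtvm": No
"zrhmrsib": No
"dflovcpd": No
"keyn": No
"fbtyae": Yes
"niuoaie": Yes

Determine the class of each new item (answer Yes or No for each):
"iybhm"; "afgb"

No, No

'Yes' ⟺ ends with 'e'.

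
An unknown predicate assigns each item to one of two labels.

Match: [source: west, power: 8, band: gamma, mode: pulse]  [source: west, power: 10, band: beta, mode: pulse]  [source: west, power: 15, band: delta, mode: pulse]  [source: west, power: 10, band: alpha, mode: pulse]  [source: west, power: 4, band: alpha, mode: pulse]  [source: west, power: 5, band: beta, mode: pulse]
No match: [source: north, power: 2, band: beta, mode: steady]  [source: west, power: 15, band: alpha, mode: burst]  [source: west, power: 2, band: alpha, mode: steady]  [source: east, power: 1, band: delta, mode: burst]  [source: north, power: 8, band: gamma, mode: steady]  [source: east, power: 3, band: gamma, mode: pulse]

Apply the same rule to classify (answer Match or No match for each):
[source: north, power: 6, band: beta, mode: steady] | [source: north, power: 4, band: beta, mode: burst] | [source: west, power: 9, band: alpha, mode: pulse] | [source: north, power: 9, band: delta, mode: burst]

The classifier is using: source is west AND mode is pulse.
[source: north, power: 6, band: beta, mode: steady]: source is north, mode is steady, does not fit → No match. [source: north, power: 4, band: beta, mode: burst]: source is north, mode is burst, does not fit → No match. [source: west, power: 9, band: alpha, mode: pulse]: source is west, mode is pulse, satisfies this → Match. [source: north, power: 9, band: delta, mode: burst]: source is north, mode is burst, does not fit → No match.

No match, No match, Match, No match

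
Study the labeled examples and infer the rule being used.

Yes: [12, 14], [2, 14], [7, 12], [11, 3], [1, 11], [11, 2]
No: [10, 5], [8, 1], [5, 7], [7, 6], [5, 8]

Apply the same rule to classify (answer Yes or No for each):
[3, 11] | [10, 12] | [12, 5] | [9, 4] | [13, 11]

Yes, Yes, Yes, No, Yes

The common property of the 'Yes' items is: max ≥ 11. No 'No' item has it.
[3, 11] — max 11, hence Yes. [10, 12] — max 12, hence Yes. [12, 5] — max 12, hence Yes. [9, 4] — max 9, hence No. [13, 11] — max 13, hence Yes.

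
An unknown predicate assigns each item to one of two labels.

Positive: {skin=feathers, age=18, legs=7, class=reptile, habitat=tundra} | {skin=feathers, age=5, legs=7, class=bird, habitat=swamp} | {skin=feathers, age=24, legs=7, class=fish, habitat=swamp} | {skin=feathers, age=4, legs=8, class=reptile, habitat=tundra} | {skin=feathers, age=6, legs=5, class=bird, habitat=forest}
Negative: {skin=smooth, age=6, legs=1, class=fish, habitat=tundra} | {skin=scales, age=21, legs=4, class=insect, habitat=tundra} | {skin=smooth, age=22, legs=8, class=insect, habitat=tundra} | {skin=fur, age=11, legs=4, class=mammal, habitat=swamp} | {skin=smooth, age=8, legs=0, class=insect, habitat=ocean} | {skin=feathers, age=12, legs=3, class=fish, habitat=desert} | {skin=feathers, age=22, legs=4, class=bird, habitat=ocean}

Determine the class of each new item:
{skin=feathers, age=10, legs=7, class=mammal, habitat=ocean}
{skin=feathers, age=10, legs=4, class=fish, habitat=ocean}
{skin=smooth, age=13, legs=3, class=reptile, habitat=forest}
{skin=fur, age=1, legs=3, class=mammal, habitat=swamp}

Positive, Negative, Negative, Negative

Rule: skin is feathers AND legs ≥ 5. This holds for each 'Positive' example and fails for each 'Negative' one.
{skin=feathers, age=10, legs=7, class=mammal, habitat=ocean}: Positive (skin is feathers, legs = 7).
{skin=feathers, age=10, legs=4, class=fish, habitat=ocean}: Negative (skin is feathers, legs = 4).
{skin=smooth, age=13, legs=3, class=reptile, habitat=forest}: Negative (skin is smooth, legs = 3).
{skin=fur, age=1, legs=3, class=mammal, habitat=swamp}: Negative (skin is fur, legs = 3).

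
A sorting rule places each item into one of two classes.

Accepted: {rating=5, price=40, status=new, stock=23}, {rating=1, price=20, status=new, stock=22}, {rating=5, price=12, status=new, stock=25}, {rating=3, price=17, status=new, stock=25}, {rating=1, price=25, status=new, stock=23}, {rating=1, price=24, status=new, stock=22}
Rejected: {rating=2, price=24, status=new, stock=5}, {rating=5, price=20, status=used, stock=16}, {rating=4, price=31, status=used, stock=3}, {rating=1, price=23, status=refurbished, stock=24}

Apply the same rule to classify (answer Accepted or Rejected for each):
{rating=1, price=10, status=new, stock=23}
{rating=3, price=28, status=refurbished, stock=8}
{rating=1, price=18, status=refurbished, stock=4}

Accepted, Rejected, Rejected

The distinguishing property — status is new AND stock ≥ 16 — holds for all the 'Accepted' cases and none of the 'Rejected' cases.
{rating=1, price=10, status=new, stock=23}: status is new, stock = 23, qualifies → Accepted. {rating=3, price=28, status=refurbished, stock=8}: status is refurbished, stock = 8, doesn't qualify → Rejected. {rating=1, price=18, status=refurbished, stock=4}: status is refurbished, stock = 4, doesn't qualify → Rejected.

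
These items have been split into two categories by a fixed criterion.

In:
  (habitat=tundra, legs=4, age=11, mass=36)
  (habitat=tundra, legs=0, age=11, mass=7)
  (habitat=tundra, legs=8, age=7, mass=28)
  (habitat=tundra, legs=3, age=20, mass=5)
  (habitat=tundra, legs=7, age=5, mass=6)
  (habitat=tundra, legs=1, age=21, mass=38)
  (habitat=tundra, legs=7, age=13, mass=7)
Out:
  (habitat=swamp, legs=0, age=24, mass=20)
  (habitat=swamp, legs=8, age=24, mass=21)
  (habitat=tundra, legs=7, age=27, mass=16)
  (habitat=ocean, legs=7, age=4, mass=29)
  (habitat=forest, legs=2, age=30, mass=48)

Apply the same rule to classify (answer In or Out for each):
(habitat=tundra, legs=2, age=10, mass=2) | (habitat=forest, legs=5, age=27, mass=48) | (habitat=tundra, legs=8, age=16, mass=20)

In, Out, In

The simplest hypothesis consistent with all the labels is: habitat is tundra AND age ≤ 21.
(habitat=tundra, legs=2, age=10, mass=2) — habitat is tundra, age = 10, hence In. (habitat=forest, legs=5, age=27, mass=48) — habitat is forest, age = 27, hence Out. (habitat=tundra, legs=8, age=16, mass=20) — habitat is tundra, age = 16, hence In.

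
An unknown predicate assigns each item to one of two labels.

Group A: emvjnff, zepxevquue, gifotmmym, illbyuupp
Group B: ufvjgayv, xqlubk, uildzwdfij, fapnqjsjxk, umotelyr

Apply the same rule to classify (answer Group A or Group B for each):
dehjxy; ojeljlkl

Group B, Group B

Checking candidate rules against both groups, what survives is: has a double letter.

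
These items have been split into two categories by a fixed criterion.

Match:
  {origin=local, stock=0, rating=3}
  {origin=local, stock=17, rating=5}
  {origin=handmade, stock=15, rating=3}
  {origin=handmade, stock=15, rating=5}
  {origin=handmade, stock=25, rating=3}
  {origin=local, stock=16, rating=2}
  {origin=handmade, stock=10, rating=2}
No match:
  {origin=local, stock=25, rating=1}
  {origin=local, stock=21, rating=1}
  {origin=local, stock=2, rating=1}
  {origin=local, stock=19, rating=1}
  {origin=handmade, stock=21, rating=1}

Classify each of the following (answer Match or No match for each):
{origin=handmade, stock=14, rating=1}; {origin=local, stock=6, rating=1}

No match, No match

Every 'Match' example satisfies: rating ≥ 2. None of the 'No match' examples do.
{origin=handmade, stock=14, rating=1}: rating = 1 — doesn't match, so No match. {origin=local, stock=6, rating=1}: rating = 1 — doesn't match, so No match.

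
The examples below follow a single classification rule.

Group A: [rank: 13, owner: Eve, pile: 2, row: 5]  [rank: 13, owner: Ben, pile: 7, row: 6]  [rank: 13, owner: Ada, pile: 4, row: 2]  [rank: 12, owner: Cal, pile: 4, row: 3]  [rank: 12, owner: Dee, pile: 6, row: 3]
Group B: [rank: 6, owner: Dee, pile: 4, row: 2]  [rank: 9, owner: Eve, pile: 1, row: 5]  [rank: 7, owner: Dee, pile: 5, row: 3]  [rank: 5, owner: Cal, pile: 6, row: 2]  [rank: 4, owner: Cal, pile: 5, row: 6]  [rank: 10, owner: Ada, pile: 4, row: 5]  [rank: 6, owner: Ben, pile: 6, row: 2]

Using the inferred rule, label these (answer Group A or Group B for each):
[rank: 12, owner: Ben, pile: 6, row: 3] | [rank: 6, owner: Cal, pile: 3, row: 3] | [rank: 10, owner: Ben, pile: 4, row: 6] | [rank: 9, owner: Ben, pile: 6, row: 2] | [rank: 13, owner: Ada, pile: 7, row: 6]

Group A, Group B, Group B, Group B, Group A

The simplest hypothesis consistent with all the labels is: rank ≥ 12.
[rank: 12, owner: Ben, pile: 6, row: 3]: Group A (rank = 12).
[rank: 6, owner: Cal, pile: 3, row: 3]: Group B (rank = 6).
[rank: 10, owner: Ben, pile: 4, row: 6]: Group B (rank = 10).
[rank: 9, owner: Ben, pile: 6, row: 2]: Group B (rank = 9).
[rank: 13, owner: Ada, pile: 7, row: 6]: Group A (rank = 13).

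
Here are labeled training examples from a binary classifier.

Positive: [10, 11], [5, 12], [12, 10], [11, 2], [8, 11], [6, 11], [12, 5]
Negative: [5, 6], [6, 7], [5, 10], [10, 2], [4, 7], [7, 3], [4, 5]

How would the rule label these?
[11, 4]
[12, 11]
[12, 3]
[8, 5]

Positive, Positive, Positive, Negative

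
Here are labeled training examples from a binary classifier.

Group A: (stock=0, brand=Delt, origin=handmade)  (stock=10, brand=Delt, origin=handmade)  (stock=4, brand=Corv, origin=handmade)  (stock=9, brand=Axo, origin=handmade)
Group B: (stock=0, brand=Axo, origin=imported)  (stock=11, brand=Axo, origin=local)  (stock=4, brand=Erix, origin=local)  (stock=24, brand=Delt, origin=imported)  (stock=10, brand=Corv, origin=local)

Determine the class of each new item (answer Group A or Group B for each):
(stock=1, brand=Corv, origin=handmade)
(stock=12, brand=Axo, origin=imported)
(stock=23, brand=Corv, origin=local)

Group A, Group B, Group B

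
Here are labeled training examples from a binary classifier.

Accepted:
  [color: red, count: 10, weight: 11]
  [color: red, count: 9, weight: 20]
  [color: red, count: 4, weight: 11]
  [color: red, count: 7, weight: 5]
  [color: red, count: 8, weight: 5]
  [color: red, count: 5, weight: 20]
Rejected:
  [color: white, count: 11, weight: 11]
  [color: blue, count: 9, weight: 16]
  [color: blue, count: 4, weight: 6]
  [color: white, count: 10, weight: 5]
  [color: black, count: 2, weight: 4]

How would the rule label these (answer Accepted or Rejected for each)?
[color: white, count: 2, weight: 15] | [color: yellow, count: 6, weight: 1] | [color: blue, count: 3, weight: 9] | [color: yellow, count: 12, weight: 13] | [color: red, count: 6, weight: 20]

Rejected, Rejected, Rejected, Rejected, Accepted

Looking at the examples, the only property every 'Accepted' case has and every 'Rejected' case lacks is: color is red.
[color: white, count: 2, weight: 15] — color is white, hence Rejected.
[color: yellow, count: 6, weight: 1] — color is yellow, hence Rejected.
[color: blue, count: 3, weight: 9] — color is blue, hence Rejected.
[color: yellow, count: 12, weight: 13] — color is yellow, hence Rejected.
[color: red, count: 6, weight: 20] — color is red, hence Accepted.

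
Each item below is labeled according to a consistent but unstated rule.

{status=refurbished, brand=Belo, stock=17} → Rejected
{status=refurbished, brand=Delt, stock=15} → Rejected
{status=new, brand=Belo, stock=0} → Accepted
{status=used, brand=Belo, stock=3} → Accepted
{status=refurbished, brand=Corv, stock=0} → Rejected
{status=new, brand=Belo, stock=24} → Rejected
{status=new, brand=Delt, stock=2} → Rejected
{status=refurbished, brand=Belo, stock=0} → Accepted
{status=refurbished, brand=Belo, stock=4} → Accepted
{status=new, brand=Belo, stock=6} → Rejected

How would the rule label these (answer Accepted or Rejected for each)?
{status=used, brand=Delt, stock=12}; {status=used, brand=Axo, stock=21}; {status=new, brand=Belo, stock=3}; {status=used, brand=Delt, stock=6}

Rejected, Rejected, Accepted, Rejected

The classifier is using: brand is Belo AND stock ≤ 4.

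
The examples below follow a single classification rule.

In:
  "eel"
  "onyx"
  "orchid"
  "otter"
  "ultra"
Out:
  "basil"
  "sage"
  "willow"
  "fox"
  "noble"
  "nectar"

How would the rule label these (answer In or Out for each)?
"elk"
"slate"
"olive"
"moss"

All 'In' examples share one property — starts with a vowel — and every 'Out' example lacks it.
"elk" → starts with 'e' → In. "slate" → starts with 's' → Out. "olive" → starts with 'o' → In. "moss" → starts with 'm' → Out.

In, Out, In, Out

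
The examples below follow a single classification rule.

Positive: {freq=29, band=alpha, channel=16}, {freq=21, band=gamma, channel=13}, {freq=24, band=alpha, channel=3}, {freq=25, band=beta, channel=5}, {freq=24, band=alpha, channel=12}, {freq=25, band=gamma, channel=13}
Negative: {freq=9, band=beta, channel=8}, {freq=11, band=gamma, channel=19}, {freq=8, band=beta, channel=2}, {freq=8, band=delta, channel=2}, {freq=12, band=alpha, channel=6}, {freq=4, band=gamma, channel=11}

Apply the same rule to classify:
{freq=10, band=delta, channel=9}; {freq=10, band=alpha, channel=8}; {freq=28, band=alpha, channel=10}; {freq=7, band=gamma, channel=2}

Negative, Negative, Positive, Negative

'Positive' ⟺ freq ≥ 21.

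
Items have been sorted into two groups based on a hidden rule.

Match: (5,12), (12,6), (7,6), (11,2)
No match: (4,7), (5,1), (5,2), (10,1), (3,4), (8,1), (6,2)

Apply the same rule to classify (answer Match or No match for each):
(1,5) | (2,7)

The classifier is using: sum ≥ 13.

No match, No match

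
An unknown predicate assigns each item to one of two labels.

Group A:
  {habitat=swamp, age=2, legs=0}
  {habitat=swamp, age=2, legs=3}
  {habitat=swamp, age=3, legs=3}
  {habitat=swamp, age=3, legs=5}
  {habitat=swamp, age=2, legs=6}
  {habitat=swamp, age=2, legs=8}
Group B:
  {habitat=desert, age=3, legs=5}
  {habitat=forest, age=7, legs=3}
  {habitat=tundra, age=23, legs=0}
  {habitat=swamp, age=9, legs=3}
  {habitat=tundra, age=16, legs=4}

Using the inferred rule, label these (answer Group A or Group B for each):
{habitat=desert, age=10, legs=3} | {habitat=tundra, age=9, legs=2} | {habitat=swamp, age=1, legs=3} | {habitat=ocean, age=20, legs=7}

The common property of the 'Group A' items is: habitat is swamp AND age ≤ 3. No 'Group B' item has it.
{habitat=desert, age=10, legs=3}: Group B (habitat is desert, age = 10). {habitat=tundra, age=9, legs=2}: Group B (habitat is tundra, age = 9). {habitat=swamp, age=1, legs=3}: Group A (habitat is swamp, age = 1). {habitat=ocean, age=20, legs=7}: Group B (habitat is ocean, age = 20).

Group B, Group B, Group A, Group B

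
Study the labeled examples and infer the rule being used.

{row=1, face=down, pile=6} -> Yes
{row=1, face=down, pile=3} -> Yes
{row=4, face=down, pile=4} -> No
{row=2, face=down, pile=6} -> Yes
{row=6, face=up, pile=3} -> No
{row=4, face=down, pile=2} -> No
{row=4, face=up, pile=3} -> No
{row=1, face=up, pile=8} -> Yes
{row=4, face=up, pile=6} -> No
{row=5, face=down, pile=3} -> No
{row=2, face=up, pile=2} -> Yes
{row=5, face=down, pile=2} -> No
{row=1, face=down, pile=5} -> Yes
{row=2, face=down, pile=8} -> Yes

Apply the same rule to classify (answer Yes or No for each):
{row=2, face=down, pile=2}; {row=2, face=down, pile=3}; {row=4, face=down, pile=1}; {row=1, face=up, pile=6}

All 'Yes' examples share one property — row ≤ 2 — and every 'No' example lacks it.
{row=2, face=down, pile=2} — row = 2, hence Yes.
{row=2, face=down, pile=3} — row = 2, hence Yes.
{row=4, face=down, pile=1} — row = 4, hence No.
{row=1, face=up, pile=6} — row = 1, hence Yes.

Yes, Yes, No, Yes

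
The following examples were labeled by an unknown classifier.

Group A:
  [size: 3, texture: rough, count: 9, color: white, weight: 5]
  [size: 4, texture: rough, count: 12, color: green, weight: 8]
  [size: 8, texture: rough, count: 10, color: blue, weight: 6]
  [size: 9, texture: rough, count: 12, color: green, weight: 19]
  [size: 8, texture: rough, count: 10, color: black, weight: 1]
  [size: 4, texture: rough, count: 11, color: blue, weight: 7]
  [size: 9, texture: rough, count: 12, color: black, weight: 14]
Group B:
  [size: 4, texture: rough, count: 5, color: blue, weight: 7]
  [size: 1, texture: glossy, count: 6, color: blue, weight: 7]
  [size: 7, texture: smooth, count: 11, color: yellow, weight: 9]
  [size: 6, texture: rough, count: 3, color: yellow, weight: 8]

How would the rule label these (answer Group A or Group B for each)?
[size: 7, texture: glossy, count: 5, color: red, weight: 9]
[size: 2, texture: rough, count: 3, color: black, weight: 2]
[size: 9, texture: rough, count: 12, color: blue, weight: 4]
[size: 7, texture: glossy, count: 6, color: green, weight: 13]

'Group A' ⟺ texture is rough AND count ≥ 6.
[size: 7, texture: glossy, count: 5, color: red, weight: 9]: Group B (texture is glossy, count = 5).
[size: 2, texture: rough, count: 3, color: black, weight: 2]: Group B (texture is rough, count = 3).
[size: 9, texture: rough, count: 12, color: blue, weight: 4]: Group A (texture is rough, count = 12).
[size: 7, texture: glossy, count: 6, color: green, weight: 13]: Group B (texture is glossy, count = 6).

Group B, Group B, Group A, Group B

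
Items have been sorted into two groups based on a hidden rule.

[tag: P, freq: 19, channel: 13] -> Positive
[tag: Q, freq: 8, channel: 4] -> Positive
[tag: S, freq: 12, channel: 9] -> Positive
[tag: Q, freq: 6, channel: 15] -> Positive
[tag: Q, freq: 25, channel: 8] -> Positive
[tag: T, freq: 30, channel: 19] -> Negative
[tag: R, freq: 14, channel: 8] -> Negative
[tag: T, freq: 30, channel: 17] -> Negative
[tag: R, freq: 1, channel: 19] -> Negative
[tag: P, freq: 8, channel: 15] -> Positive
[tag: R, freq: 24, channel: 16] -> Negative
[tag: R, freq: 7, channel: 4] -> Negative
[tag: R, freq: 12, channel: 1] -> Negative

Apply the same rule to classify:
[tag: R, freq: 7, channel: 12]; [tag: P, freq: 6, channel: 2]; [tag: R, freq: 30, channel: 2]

Negative, Positive, Negative

The classifier is using: tag is not R AND freq ≤ 25.
Negative: [tag: R, freq: 7, channel: 12], since tag is R, freq = 7. Positive: [tag: P, freq: 6, channel: 2], since tag is P, freq = 6. Negative: [tag: R, freq: 30, channel: 2], since tag is R, freq = 30.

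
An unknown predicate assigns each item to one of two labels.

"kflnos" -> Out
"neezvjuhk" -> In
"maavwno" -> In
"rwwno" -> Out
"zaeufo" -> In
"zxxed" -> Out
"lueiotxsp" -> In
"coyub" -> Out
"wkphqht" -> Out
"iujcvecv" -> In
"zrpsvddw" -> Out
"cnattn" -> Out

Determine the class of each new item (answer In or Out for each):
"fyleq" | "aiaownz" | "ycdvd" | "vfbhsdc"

'In' ⟺ has ≥ 3 vowels.
"fyleq" → 1 vowel → Out. "aiaownz" → 4 vowels → In. "ycdvd" → 0 vowels → Out. "vfbhsdc" → 0 vowels → Out.

Out, In, Out, Out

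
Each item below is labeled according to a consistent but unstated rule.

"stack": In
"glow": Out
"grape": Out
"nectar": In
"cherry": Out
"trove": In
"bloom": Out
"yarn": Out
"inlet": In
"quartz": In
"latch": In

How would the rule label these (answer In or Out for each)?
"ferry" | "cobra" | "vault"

Out, Out, In

The common property of the 'In' items is: contains 't'. No 'Out' item has it.
Out: "ferry", since no 't'.
Out: "cobra", since no 't'.
In: "vault", since has 't'.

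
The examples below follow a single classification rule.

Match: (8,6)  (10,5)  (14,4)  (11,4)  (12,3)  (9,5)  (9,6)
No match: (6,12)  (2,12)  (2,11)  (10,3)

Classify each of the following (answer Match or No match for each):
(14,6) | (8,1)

The simplest hypothesis consistent with all the labels is: first > second AND sum ≥ 14.

Match, No match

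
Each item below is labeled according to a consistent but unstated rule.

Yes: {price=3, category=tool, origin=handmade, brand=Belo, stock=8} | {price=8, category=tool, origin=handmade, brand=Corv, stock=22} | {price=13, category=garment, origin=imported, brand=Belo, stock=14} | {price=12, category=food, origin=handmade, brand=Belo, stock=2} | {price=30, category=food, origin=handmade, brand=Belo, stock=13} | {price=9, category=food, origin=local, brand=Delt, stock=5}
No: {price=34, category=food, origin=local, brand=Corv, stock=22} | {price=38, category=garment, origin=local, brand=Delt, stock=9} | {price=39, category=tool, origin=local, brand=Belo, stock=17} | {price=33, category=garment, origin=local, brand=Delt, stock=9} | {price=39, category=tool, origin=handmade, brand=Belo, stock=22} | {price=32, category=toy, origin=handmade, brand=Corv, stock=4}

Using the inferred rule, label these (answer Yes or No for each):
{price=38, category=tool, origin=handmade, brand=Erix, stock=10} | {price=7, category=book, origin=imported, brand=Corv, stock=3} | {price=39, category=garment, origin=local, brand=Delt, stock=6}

No, Yes, No

The common property of the 'Yes' items is: price ≤ 30. No 'No' item has it.
{price=38, category=tool, origin=handmade, brand=Erix, stock=10}: price = 38 — fails this test, so No.
{price=7, category=book, origin=imported, brand=Corv, stock=3}: price = 7 — matches, so Yes.
{price=39, category=garment, origin=local, brand=Delt, stock=6}: price = 39 — fails this test, so No.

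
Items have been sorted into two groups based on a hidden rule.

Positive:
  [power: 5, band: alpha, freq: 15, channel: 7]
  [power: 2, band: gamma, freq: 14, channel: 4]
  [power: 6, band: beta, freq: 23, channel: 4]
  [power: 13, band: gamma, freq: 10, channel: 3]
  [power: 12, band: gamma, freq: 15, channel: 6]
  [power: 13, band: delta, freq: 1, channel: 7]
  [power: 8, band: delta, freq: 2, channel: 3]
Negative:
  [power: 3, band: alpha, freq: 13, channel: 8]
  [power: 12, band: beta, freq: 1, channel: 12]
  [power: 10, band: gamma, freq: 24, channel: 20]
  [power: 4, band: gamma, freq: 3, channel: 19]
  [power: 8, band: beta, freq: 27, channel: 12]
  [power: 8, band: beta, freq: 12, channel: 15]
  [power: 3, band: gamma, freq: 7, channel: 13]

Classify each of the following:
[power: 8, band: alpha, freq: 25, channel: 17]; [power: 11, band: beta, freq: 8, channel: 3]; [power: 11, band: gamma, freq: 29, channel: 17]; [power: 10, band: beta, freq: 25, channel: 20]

Negative, Positive, Negative, Negative

A rule that fits every label: channel ≤ 7 — true of each 'Positive' example, false of each 'Negative' one.
[power: 8, band: alpha, freq: 25, channel: 17] — channel = 17, hence Negative.
[power: 11, band: beta, freq: 8, channel: 3] — channel = 3, hence Positive.
[power: 11, band: gamma, freq: 29, channel: 17] — channel = 17, hence Negative.
[power: 10, band: beta, freq: 25, channel: 20] — channel = 20, hence Negative.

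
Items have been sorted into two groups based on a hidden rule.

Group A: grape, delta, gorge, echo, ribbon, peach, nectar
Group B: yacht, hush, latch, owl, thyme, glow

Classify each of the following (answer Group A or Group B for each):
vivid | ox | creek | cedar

The classifier is using: has ≥ 2 vowels.

Group A, Group B, Group A, Group A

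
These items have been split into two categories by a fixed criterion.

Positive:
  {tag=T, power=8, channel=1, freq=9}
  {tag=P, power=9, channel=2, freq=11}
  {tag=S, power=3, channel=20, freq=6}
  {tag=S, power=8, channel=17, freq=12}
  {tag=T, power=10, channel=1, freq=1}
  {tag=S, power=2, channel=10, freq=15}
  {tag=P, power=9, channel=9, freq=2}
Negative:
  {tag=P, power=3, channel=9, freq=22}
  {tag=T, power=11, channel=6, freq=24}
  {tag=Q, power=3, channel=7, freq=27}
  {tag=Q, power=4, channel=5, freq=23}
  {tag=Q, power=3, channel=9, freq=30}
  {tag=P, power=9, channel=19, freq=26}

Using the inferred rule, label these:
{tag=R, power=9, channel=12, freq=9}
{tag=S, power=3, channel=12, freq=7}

The rule appears to be: freq ≤ 15.
{tag=R, power=9, channel=12, freq=9}: freq = 9 — meets the rule, so Positive.
{tag=S, power=3, channel=12, freq=7}: freq = 7 — meets the rule, so Positive.

Positive, Positive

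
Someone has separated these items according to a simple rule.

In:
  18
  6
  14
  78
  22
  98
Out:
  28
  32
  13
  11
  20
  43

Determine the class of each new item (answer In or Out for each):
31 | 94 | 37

'In' ⟺ ≡ 2 (mod 4).

Out, In, Out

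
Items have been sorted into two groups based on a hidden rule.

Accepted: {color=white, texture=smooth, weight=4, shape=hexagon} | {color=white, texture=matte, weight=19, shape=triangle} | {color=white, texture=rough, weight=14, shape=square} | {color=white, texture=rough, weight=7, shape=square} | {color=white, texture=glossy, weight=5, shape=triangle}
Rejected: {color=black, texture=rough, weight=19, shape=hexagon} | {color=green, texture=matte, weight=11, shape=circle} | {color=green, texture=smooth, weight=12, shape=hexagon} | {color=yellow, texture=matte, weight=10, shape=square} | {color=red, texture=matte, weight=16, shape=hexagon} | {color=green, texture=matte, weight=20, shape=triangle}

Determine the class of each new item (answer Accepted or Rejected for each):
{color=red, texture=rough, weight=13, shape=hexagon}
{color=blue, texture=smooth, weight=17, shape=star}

Rejected, Rejected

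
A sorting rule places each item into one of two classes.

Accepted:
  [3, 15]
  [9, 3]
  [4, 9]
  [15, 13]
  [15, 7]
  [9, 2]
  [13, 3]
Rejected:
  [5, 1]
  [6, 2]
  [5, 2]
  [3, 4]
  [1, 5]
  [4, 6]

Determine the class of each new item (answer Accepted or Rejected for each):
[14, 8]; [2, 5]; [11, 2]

Accepted, Rejected, Accepted

All 'Accepted' examples share one property — sum ≥ 11 — and every 'Rejected' example lacks it.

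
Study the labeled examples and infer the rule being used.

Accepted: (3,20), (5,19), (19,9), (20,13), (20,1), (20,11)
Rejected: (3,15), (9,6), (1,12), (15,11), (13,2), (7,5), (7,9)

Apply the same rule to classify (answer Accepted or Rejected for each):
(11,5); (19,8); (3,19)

The distinguishing property — max ≥ 19 — holds for all the 'Accepted' cases and none of the 'Rejected' cases.
(11,5): max 11 — fails this test, so Rejected.
(19,8): max 19 — qualifies, so Accepted.
(3,19): max 19 — qualifies, so Accepted.

Rejected, Accepted, Accepted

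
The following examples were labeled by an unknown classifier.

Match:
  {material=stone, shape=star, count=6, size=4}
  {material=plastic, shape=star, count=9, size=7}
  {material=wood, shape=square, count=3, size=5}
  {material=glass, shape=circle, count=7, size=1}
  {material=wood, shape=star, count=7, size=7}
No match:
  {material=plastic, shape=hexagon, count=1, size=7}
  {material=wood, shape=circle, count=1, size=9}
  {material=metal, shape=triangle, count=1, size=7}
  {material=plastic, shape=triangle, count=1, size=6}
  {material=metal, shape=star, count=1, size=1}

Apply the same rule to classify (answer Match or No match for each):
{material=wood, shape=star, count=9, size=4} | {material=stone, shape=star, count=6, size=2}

The classifier is using: count ≥ 3.
{material=wood, shape=star, count=9, size=4}: count = 9 — has this property, so Match.
{material=stone, shape=star, count=6, size=2}: count = 6 — has this property, so Match.

Match, Match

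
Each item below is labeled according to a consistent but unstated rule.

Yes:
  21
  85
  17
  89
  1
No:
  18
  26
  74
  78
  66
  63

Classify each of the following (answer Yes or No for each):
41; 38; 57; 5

Yes, No, Yes, Yes

The classifier is using: ≡ 1 (mod 4).
41: Yes (41 mod 4 = 1).
38: No (38 mod 4 = 2).
57: Yes (57 mod 4 = 1).
5: Yes (5 mod 4 = 1).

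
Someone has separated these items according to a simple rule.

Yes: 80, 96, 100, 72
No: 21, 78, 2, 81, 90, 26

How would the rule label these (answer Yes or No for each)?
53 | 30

No, No

Checking candidate rules against both groups, what survives is: multiple of 4.
53 — 53 = 4·13 + 1, hence No. 30 — 30 = 4·7 + 2, hence No.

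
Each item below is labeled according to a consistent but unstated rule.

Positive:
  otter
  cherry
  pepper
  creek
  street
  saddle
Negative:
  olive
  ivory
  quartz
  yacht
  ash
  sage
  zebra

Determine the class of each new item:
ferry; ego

Positive, Negative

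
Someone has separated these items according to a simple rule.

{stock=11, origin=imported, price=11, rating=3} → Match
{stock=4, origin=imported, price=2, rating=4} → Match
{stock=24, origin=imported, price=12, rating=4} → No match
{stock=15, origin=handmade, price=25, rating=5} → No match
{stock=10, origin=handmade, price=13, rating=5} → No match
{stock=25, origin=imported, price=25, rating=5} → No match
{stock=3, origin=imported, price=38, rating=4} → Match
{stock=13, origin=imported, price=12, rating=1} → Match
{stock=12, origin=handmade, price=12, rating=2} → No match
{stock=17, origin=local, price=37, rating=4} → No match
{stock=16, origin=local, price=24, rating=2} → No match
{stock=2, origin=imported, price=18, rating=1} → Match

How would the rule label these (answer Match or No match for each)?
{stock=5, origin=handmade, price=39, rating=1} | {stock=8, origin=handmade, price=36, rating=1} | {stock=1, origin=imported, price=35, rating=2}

All 'Match' examples share one property — origin is imported AND stock ≤ 13 — and every 'No match' example lacks it.
{stock=5, origin=handmade, price=39, rating=1}: origin is handmade, stock = 5 — lacks this property, so No match. {stock=8, origin=handmade, price=36, rating=1}: origin is handmade, stock = 8 — lacks this property, so No match. {stock=1, origin=imported, price=35, rating=2}: origin is imported, stock = 1 — checks out, so Match.

No match, No match, Match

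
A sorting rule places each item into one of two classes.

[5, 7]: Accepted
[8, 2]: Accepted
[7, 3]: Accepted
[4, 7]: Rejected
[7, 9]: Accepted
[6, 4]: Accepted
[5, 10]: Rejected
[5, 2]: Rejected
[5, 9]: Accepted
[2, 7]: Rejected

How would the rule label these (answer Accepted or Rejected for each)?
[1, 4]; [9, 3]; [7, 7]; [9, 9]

Rejected, Accepted, Accepted, Accepted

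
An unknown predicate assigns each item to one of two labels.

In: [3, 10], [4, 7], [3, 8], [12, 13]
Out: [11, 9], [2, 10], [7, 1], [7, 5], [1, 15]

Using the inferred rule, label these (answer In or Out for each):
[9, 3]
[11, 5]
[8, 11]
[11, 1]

Every 'In' example satisfies: sum is odd. None of the 'Out' examples do.

Out, Out, In, Out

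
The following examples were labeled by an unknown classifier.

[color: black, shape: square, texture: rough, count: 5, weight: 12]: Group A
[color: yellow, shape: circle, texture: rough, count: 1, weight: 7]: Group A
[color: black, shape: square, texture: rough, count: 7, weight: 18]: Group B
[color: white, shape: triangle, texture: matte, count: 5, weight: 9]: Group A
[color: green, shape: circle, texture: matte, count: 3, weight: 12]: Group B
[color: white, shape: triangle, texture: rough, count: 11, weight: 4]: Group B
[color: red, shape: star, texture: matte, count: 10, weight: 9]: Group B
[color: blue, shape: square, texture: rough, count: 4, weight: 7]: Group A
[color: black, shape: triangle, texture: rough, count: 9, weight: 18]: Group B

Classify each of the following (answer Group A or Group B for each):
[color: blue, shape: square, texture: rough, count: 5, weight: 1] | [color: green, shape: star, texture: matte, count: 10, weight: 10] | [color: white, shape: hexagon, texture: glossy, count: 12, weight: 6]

Group A, Group B, Group B

The classifier is using: count = 5 OR weight = 7.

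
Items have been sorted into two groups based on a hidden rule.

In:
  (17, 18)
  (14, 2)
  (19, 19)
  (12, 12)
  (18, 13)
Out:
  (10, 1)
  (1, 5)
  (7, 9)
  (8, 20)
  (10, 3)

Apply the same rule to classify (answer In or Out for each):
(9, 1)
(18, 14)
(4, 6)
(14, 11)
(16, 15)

Out, In, Out, In, In

The rule appears to be: first ≥ 12.
(9, 1): Out (first 9).
(18, 14): In (first 18).
(4, 6): Out (first 4).
(14, 11): In (first 14).
(16, 15): In (first 16).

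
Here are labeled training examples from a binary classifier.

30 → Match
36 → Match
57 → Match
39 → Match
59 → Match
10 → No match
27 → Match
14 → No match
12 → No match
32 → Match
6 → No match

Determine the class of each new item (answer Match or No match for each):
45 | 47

Match, Match

One predicate separates the groups cleanly: at least 27.
45 — 45 ≥ 27, hence Match. 47 — 47 ≥ 27, hence Match.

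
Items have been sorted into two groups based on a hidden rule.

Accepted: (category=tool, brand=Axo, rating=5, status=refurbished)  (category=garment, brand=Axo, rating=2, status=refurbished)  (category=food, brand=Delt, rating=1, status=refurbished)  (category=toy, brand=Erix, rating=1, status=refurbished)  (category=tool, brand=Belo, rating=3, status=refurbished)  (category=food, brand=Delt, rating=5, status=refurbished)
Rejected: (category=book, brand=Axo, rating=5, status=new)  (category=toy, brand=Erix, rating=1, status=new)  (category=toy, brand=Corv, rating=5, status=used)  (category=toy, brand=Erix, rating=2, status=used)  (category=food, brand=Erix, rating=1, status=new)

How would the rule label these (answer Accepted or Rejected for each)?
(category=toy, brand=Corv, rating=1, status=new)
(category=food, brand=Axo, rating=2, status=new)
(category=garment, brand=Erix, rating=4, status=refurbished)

Rejected, Rejected, Accepted

'Accepted' ⟺ status is refurbished.
(category=toy, brand=Corv, rating=1, status=new) → status is new → Rejected. (category=food, brand=Axo, rating=2, status=new) → status is new → Rejected. (category=garment, brand=Erix, rating=4, status=refurbished) → status is refurbished → Accepted.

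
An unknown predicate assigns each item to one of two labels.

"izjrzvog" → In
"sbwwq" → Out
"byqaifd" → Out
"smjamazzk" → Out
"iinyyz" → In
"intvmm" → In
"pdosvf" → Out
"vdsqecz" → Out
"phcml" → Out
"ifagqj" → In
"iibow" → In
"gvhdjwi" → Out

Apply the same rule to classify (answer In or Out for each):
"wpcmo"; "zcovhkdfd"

All 'In' examples share one property — starts with 'i' — and every 'Out' example lacks it.
"wpcmo": starts with 'w' — does not satisfy this, so Out. "zcovhkdfd": starts with 'z' — does not satisfy this, so Out.

Out, Out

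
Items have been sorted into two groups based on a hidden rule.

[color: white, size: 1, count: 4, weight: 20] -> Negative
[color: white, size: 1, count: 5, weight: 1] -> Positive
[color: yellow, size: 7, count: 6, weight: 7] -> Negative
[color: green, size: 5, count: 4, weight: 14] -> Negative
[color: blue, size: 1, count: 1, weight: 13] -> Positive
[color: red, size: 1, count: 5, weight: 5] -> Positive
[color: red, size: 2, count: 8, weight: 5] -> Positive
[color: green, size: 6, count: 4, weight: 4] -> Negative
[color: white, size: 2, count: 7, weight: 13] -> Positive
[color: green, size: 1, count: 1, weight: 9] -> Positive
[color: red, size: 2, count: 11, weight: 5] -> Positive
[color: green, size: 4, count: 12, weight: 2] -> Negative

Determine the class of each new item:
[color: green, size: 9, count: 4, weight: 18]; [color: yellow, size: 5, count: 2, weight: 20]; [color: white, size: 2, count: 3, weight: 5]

Negative, Negative, Positive

One predicate separates the groups cleanly: weight ≤ 13 AND size ≤ 2.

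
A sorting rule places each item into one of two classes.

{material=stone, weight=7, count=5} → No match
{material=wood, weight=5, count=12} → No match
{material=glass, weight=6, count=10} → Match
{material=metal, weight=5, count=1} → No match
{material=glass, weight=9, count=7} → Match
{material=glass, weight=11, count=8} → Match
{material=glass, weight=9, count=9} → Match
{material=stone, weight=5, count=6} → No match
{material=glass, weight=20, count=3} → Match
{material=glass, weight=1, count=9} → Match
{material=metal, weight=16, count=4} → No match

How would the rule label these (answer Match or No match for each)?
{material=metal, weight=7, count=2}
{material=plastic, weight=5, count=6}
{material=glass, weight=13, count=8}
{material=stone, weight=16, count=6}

Checking candidate rules against both groups, what survives is: material is glass.

No match, No match, Match, No match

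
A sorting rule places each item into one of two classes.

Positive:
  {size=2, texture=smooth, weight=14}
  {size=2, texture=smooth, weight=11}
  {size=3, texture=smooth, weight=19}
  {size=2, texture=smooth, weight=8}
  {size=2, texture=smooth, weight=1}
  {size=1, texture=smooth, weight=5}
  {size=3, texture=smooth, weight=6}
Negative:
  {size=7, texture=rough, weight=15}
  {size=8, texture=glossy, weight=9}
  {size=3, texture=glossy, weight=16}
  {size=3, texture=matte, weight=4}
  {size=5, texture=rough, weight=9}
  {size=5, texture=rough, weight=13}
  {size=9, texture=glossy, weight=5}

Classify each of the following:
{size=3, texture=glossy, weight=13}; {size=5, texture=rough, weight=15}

Negative, Negative

'Positive' ⟺ texture is smooth.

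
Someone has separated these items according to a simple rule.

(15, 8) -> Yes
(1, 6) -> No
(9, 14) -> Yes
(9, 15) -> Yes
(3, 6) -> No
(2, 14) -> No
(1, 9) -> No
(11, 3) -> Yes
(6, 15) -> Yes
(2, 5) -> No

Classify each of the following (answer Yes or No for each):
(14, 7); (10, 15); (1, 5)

Yes, Yes, No

All 'Yes' examples share one property — first ≥ 5 — and every 'No' example lacks it.
(14, 7): first 14 — matches, so Yes. (10, 15): first 10 — matches, so Yes. (1, 5): first 1 — fails this test, so No.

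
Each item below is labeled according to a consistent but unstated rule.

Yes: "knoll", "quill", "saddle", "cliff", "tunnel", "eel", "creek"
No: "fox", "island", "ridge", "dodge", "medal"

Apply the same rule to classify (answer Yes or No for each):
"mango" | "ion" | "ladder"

All 'Yes' examples share one property — has a double letter — and every 'No' example lacks it.
"mango": no doubled letter — fails this test, so No. "ion": no doubled letter — fails this test, so No. "ladder": 'dd' doubled — matches, so Yes.

No, No, Yes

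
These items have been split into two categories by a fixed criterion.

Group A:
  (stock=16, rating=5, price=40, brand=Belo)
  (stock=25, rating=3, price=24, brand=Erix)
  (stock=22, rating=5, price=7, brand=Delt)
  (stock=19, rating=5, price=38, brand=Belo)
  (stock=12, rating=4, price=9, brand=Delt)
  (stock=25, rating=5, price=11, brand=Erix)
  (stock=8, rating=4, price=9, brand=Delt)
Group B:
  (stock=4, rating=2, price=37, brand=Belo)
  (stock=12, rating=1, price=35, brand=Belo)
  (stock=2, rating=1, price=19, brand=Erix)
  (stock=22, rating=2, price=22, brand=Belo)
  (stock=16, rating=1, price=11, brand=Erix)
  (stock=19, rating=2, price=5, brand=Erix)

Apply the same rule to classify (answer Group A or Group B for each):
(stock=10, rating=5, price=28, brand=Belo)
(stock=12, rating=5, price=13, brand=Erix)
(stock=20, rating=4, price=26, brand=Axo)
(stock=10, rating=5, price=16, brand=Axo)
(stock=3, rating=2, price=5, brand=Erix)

Group A, Group A, Group A, Group A, Group B

'Group A' ⟺ rating ≥ 3.
(stock=10, rating=5, price=28, brand=Belo): rating = 5, fits → Group A. (stock=12, rating=5, price=13, brand=Erix): rating = 5, fits → Group A. (stock=20, rating=4, price=26, brand=Axo): rating = 4, fits → Group A. (stock=10, rating=5, price=16, brand=Axo): rating = 5, fits → Group A. (stock=3, rating=2, price=5, brand=Erix): rating = 2, does not pass → Group B.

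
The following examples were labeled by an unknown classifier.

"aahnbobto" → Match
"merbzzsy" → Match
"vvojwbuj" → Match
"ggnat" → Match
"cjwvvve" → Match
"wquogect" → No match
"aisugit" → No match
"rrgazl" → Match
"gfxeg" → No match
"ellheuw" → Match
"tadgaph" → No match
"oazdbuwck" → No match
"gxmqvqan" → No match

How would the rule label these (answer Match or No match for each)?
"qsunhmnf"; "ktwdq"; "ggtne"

No match, No match, Match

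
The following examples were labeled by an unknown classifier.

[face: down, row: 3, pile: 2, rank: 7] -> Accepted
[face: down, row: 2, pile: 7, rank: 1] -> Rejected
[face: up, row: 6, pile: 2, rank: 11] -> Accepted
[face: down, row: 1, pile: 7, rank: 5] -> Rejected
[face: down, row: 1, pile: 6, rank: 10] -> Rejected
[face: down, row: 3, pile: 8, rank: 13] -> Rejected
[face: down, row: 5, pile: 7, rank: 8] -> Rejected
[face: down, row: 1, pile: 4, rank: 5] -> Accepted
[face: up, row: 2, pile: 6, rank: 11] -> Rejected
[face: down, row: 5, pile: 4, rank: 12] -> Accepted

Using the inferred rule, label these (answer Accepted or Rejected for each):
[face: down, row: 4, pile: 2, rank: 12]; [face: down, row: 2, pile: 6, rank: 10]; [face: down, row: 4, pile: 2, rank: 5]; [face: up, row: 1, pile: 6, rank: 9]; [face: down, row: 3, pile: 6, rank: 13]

The classifier is using: pile ≤ 4.
[face: down, row: 4, pile: 2, rank: 12] → pile = 2 → Accepted. [face: down, row: 2, pile: 6, rank: 10] → pile = 6 → Rejected. [face: down, row: 4, pile: 2, rank: 5] → pile = 2 → Accepted. [face: up, row: 1, pile: 6, rank: 9] → pile = 6 → Rejected. [face: down, row: 3, pile: 6, rank: 13] → pile = 6 → Rejected.

Accepted, Rejected, Accepted, Rejected, Rejected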